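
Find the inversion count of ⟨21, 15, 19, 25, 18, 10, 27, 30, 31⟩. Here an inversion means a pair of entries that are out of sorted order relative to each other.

Out-of-order pairs: 10

Sweep left to right; for each value list the smaller values that follow it:
21: 4
15: 1
19: 2
25: 2
18: 1
10: 0
27: 0
30: 0
31: 0
Sum: 4 + 1 + 2 + 2 + 1 + 0 + 0 + 0 + 0 = 10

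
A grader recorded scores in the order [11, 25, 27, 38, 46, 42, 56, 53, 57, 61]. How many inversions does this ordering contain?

Sweep left to right; for each value list the smaller values that follow it:
11: 0
25: 0
27: 0
38: 0
46: 1
42: 0
56: 1
53: 0
57: 0
61: 0
Sum: 0 + 0 + 0 + 0 + 1 + 0 + 1 + 0 + 0 + 0 = 2

2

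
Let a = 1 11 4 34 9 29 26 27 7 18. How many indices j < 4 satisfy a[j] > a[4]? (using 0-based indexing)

2

The element at index 4 is 9.
Elements before it: 1, 11, 4, 34
Those larger than 9: 11, 34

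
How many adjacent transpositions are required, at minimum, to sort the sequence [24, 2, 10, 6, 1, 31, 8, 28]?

Each adjacent swap fixes exactly one inversion, so the minimum swap count equals the number of inversions.
Count inversions — for each element, later elements that are smaller:
24: 2, 10, 6, 1, 8 → 5
2: 1 → 1
10: 6, 1, 8 → 3
6: 1 → 1
1: none → 0
31: 8, 28 → 2
8: none → 0
28: none → 0
Total inversions: 5 + 1 + 3 + 1 + 0 + 2 + 0 + 0 = 12

12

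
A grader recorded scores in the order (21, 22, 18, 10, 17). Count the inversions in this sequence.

There are 8 inversions.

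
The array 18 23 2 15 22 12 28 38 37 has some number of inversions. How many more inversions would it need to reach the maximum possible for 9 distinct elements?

26

Maximum inversions for 9 distinct elements is C(9, 2) = 9·8/2 = 36.
Current inversions — for each element, count later smaller elements:
18: 3
23: 4
2: 0
15: 1
22: 1
12: 0
28: 0
38: 1
37: 0
Current total: 3 + 4 + 0 + 1 + 1 + 0 + 0 + 1 + 0 = 10
Shortfall: 36 − 10 = 26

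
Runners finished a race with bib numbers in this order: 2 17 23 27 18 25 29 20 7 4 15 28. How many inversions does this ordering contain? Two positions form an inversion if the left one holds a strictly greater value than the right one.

Count, for each position, how many later elements it exceeds:
2: 0
17: 3
23: 5
27: 6
18: 3
25: 4
29: 5
20: 3
7: 1
4: 0
15: 0
28: 0
Sum: 0 + 3 + 5 + 6 + 3 + 4 + 5 + 3 + 1 + 0 + 0 + 0 = 30

There are 30 inversions.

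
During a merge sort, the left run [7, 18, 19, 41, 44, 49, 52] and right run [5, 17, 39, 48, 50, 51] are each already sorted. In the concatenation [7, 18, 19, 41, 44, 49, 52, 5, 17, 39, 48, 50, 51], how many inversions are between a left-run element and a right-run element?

21

Count, for every r in R, how many entries of L exceed r:
r = 5: 7, 18, 19, 41, 44, 49, 52 → 7
r = 17: 18, 19, 41, 44, 49, 52 → 6
r = 39: 41, 44, 49, 52 → 4
r = 48: 49, 52 → 2
r = 50: 52 → 1
r = 51: 52 → 1
Cross-inversions: 7 + 6 + 4 + 2 + 1 + 1 = 21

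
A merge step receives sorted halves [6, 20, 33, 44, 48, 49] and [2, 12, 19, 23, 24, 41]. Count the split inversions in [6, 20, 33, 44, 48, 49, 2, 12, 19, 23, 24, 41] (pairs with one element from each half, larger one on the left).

Split inversions: 27

For each element r of the right run, count left-run elements greater than r:
r = 2: 6, 20, 33, 44, 48, 49 → 6
r = 12: 20, 33, 44, 48, 49 → 5
r = 19: 20, 33, 44, 48, 49 → 5
r = 23: 33, 44, 48, 49 → 4
r = 24: 33, 44, 48, 49 → 4
r = 41: 44, 48, 49 → 3
Cross-inversions: 6 + 5 + 5 + 4 + 4 + 3 = 27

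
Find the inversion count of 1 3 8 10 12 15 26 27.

Count, for each position, how many later elements it exceeds:
1: 0
3: 0
8: 0
10: 0
12: 0
15: 0
26: 0
27: 0
Sum: 0 + 0 + 0 + 0 + 0 + 0 + 0 + 0 = 0

0 inversions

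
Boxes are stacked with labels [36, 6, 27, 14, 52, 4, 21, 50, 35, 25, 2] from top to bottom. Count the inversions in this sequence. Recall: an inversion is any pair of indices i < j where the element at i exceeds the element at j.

31

Count, for each position, how many later elements it exceeds:
36: 8
6: 2
27: 5
14: 2
52: 6
4: 1
21: 1
50: 3
35: 2
25: 1
2: 0
Sum: 8 + 2 + 5 + 2 + 6 + 1 + 1 + 3 + 2 + 1 + 0 = 31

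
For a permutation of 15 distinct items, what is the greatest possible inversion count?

105

A reversed (strictly descending) arrangement makes every pair an inversion, giving C(15, 2) inversions.
C(15, 2) = 15·14/2 = 105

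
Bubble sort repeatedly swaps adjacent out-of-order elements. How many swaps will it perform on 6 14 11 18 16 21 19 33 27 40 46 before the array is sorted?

4 swaps

Minimum adjacent swaps = number of inversions (each swap of adjacent out-of-order elements removes one inversion and no swap can remove more).
Count inversions — for each element, later elements that are smaller:
6: none → 0
14: 11 → 1
11: none → 0
18: 16 → 1
16: none → 0
21: 19 → 1
19: none → 0
33: 27 → 1
27: none → 0
40: none → 0
46: none → 0
Total inversions: 0 + 1 + 0 + 1 + 0 + 1 + 0 + 1 + 0 + 0 + 0 = 4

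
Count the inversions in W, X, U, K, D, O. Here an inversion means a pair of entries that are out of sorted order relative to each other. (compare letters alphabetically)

12

Out-of-order index pairs (0-indexed):
(0,2): W > U
(0,3): W > K
(0,4): W > D
(0,5): W > O
(1,2): X > U
(1,3): X > K
(1,4): X > D
(1,5): X > O
(2,3): U > K
(2,4): U > D
(2,5): U > O
(3,4): K > D
That's 12 pairs.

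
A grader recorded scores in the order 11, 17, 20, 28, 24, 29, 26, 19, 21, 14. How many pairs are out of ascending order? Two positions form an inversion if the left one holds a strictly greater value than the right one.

There are 20 inversions.

Sweep left to right; for each value list the smaller values that follow it:
11 → none → 0
17 → 14 → 1
20 → 19, 14 → 2
28 → 24, 26, 19, 21, 14 → 5
24 → 19, 21, 14 → 3
29 → 26, 19, 21, 14 → 4
26 → 19, 21, 14 → 3
19 → 14 → 1
21 → 14 → 1
14 → none → 0
Sum: 0 + 1 + 2 + 5 + 3 + 4 + 3 + 1 + 1 + 0 = 20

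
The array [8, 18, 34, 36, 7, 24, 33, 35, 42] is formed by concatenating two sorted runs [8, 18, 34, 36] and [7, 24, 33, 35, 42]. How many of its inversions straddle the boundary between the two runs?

For each element r of the right run, count left-run elements greater than r:
r = 7: 8, 18, 34, 36 → 4
r = 24: 34, 36 → 2
r = 33: 34, 36 → 2
r = 35: 36 → 1
r = 42: none → 0
Cross-inversions: 4 + 2 + 2 + 1 + 0 = 9

9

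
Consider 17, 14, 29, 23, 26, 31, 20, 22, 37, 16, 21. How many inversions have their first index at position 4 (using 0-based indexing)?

The element at index 4 is 26.
Elements after it: 31, 20, 22, 37, 16, 21
Those smaller than 26: 20, 22, 16, 21

4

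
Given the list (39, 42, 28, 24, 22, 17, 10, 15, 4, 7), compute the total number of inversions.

Element-by-element contributions:
39: 8
42: 8
28: 7
24: 6
22: 5
17: 4
10: 2
15: 2
4: 0
7: 0
Sum: 8 + 8 + 7 + 6 + 5 + 4 + 2 + 2 + 0 + 0 = 42

42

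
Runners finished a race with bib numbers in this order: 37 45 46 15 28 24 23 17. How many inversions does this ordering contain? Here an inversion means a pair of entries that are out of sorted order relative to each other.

For each element, count later entries that are smaller:
37 → 15, 28, 24, 23, 17 → 5
45 → 15, 28, 24, 23, 17 → 5
46 → 15, 28, 24, 23, 17 → 5
15 → none → 0
28 → 24, 23, 17 → 3
24 → 23, 17 → 2
23 → 17 → 1
17 → none → 0
Sum: 5 + 5 + 5 + 0 + 3 + 2 + 1 + 0 = 21

21 out-of-order pairs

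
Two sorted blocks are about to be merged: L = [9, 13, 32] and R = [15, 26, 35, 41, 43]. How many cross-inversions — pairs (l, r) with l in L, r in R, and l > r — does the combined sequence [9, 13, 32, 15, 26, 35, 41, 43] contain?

2 split inversions

For each element r of the right run, count left-run elements greater than r:
r = 15: 32 → 1
r = 26: 32 → 1
r = 35: none → 0
r = 41: none → 0
r = 43: none → 0
Cross-inversions: 1 + 1 + 0 + 0 + 0 = 2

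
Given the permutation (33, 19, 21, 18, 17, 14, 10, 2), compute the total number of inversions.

For each element, count later entries that are smaller:
33: 7
19: 5
21: 5
18: 4
17: 3
14: 2
10: 1
2: 0
Sum: 7 + 5 + 5 + 4 + 3 + 2 + 1 + 0 = 27

27 out-of-order pairs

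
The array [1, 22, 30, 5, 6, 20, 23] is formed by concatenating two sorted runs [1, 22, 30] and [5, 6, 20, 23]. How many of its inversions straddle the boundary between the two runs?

Take each right-half value and tally the left-half values above it:
r = 5: 22, 30 → 2
r = 6: 22, 30 → 2
r = 20: 22, 30 → 2
r = 23: 30 → 1
Cross-inversions: 2 + 2 + 2 + 1 = 7

7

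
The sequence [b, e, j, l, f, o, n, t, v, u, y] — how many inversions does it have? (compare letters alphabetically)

4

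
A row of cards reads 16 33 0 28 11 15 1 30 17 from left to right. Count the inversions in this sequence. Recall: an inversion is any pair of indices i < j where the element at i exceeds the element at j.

For each element, count later entries that are smaller:
16: 4
33: 7
0: 0
28: 4
11: 1
15: 1
1: 0
30: 1
17: 0
Sum: 4 + 7 + 0 + 4 + 1 + 1 + 0 + 1 + 0 = 18

18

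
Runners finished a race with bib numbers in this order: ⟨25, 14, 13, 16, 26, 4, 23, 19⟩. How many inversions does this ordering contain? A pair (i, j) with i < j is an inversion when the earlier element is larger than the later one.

Count, for each position, how many later elements it exceeds:
25: 6
14: 2
13: 1
16: 1
26: 3
4: 0
23: 1
19: 0
Sum: 6 + 2 + 1 + 1 + 3 + 0 + 1 + 0 = 14

14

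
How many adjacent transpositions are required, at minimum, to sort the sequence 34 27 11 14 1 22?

Each adjacent swap fixes exactly one inversion, so the minimum swap count equals the number of inversions.
Count inversions — for each element, later elements that are smaller:
34: 27, 11, 14, 1, 22 → 5
27: 11, 14, 1, 22 → 4
11: 1 → 1
14: 1 → 1
1: none → 0
22: none → 0
Total inversions: 5 + 4 + 1 + 1 + 0 + 0 = 11

There are 11 swaps.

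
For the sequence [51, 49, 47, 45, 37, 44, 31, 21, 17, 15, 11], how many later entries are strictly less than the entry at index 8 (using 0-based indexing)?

The element at index 8 is 17.
Elements after it: 15, 11
Those smaller than 17: 15, 11

2 such elements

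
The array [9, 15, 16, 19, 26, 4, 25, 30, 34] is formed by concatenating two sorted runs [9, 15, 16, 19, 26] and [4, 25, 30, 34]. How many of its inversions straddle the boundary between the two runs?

6

Count, for every r in R, how many entries of L exceed r:
r = 4: 9, 15, 16, 19, 26 → 5
r = 25: 26 → 1
r = 30: none → 0
r = 34: none → 0
Cross-inversions: 5 + 1 + 0 + 0 = 6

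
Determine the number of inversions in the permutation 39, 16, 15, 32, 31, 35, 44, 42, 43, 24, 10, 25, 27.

For each element, count later entries that are smaller:
39 → 16, 15, 32, 31, 35, 24, 10, 25, 27 → 9
16 → 15, 10 → 2
15 → 10 → 1
32 → 31, 24, 10, 25, 27 → 5
31 → 24, 10, 25, 27 → 4
35 → 24, 10, 25, 27 → 4
44 → 42, 43, 24, 10, 25, 27 → 6
42 → 24, 10, 25, 27 → 4
43 → 24, 10, 25, 27 → 4
24 → 10 → 1
10 → none → 0
25 → none → 0
27 → none → 0
Sum: 9 + 2 + 1 + 5 + 4 + 4 + 6 + 4 + 4 + 1 + 0 + 0 + 0 = 40

40 inversions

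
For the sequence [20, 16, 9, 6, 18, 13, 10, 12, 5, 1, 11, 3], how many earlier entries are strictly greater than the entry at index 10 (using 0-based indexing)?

The element at index 10 is 11.
Elements before it: 20, 16, 9, 6, 18, 13, 10, 12, 5, 1
Those larger than 11: 20, 16, 18, 13, 12

5 such elements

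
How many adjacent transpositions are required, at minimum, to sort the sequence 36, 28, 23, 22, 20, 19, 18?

Each adjacent swap fixes exactly one inversion, so the minimum swap count equals the number of inversions.
Count inversions — for each element, later elements that are smaller:
36: 28, 23, 22, 20, 19, 18 → 6
28: 23, 22, 20, 19, 18 → 5
23: 22, 20, 19, 18 → 4
22: 20, 19, 18 → 3
20: 19, 18 → 2
19: 18 → 1
18: none → 0
Total inversions: 6 + 5 + 4 + 3 + 2 + 1 + 0 = 21

21 swaps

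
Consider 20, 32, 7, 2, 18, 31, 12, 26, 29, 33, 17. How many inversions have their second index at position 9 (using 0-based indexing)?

0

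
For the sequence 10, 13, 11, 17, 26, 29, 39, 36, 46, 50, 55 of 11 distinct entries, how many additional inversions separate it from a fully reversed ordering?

Maximum inversions for 11 distinct elements is C(11, 2) = 11·10/2 = 55.
Current inversions — for each element, count later smaller elements:
10: 0
13: 1
11: 0
17: 0
26: 0
29: 0
39: 1
36: 0
46: 0
50: 0
55: 0
Current total: 0 + 1 + 0 + 0 + 0 + 0 + 1 + 0 + 0 + 0 + 0 = 2
Shortfall: 55 − 2 = 53

53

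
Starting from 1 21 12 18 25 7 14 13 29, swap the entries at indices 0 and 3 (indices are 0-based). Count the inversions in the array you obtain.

16 inversions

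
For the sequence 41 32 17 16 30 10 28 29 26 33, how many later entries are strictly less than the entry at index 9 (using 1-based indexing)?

0

The element at index 9 is 26.
Elements after it: 33
None of them are smaller than 26.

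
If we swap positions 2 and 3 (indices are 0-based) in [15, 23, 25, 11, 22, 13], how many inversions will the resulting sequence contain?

Positions 2 and 3 hold 25 and 11; after swapping, the array is [15, 23, 11, 25, 22, 13].
Count, for each position, how many later elements it exceeds:
15 → 11, 13 → 2
23 → 11, 22, 13 → 3
11 → none → 0
25 → 22, 13 → 2
22 → 13 → 1
13 → none → 0
Sum: 2 + 3 + 0 + 2 + 1 + 0 = 8

8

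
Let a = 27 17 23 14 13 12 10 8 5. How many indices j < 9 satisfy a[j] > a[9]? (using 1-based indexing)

The element at index 9 is 5.
Elements before it: 27, 17, 23, 14, 13, 12, 10, 8
Those larger than 5: 27, 17, 23, 14, 13, 12, 10, 8

8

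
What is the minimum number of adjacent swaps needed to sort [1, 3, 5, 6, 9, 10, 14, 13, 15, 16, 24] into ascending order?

Swaps: 1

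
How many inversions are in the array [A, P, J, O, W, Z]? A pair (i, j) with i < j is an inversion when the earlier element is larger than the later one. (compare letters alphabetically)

2

Listing every pair i<j with a[i]>a[j] (using 0-based positions):
(1,2): P > J
(1,3): P > O
That's 2 pairs.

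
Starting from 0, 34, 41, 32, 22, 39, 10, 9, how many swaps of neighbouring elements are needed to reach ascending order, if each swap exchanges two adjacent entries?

17

Each adjacent swap fixes exactly one inversion, so the minimum swap count equals the number of inversions.
Count inversions — for each element, later elements that are smaller:
0: none → 0
34: 32, 22, 10, 9 → 4
41: 32, 22, 39, 10, 9 → 5
32: 22, 10, 9 → 3
22: 10, 9 → 2
39: 10, 9 → 2
10: 9 → 1
9: none → 0
Total inversions: 0 + 4 + 5 + 3 + 2 + 2 + 1 + 0 = 17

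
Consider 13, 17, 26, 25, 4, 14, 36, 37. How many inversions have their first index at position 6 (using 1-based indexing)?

The element at index 6 is 14.
Elements after it: 36, 37
None of them are smaller than 14.

0 such elements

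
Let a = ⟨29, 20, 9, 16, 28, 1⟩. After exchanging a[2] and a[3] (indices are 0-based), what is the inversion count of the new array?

Positions 2 and 3 hold 9 and 16; after swapping, the array is [29, 20, 16, 9, 28, 1].
For each element, count later entries that are smaller:
29: 5
20: 3
16: 2
9: 1
28: 1
1: 0
Sum: 5 + 3 + 2 + 1 + 1 + 0 = 12

12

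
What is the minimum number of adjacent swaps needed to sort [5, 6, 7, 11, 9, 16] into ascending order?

Minimum adjacent swaps = number of inversions (each swap of adjacent out-of-order elements removes one inversion and no swap can remove more).
Count inversions — for each element, later elements that are smaller:
5: none → 0
6: none → 0
7: none → 0
11: 9 → 1
9: none → 0
16: none → 0
Total inversions: 0 + 0 + 0 + 1 + 0 + 0 = 1

1 swap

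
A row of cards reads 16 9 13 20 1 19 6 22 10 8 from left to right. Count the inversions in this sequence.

Sweep left to right; for each value list the smaller values that follow it:
16: 6
9: 3
13: 4
20: 5
1: 0
19: 3
6: 0
22: 2
10: 1
8: 0
Sum: 6 + 3 + 4 + 5 + 0 + 3 + 0 + 2 + 1 + 0 = 24

24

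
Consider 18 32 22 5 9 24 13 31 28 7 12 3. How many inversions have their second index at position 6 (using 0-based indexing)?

4

The element at index 6 is 13.
Elements before it: 18, 32, 22, 5, 9, 24
Those larger than 13: 18, 32, 22, 24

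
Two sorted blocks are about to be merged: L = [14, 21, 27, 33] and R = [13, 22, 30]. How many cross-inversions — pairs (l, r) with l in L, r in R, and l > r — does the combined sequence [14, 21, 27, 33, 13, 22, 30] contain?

7

Take each right-half value and tally the left-half values above it:
r = 13: 14, 21, 27, 33 → 4
r = 22: 27, 33 → 2
r = 30: 33 → 1
Cross-inversions: 4 + 2 + 1 = 7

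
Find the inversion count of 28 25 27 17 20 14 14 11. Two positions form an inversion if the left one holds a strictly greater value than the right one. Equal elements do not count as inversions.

There are 25 out-of-order pairs.

Sweep left to right; for each value list the smaller values that follow it:
28: 7
25: 5
27: 5
17: 3
20: 3
14: 1
14: 1
11: 0
Sum: 7 + 5 + 5 + 3 + 3 + 1 + 1 + 0 = 25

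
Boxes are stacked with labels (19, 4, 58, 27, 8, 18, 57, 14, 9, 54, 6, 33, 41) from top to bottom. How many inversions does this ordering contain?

Element-by-element contributions:
19 → 4, 8, 18, 14, 9, 6 → 6
4 → none → 0
58 → 27, 8, 18, 57, 14, 9, 54, 6, 33, 41 → 10
27 → 8, 18, 14, 9, 6 → 5
8 → 6 → 1
18 → 14, 9, 6 → 3
57 → 14, 9, 54, 6, 33, 41 → 6
14 → 9, 6 → 2
9 → 6 → 1
54 → 6, 33, 41 → 3
6 → none → 0
33 → none → 0
41 → none → 0
Sum: 6 + 0 + 10 + 5 + 1 + 3 + 6 + 2 + 1 + 3 + 0 + 0 + 0 = 37

37 inversions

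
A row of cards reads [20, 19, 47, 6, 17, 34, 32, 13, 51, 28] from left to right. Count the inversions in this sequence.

20 inversions

Sweep left to right; for each value list the smaller values that follow it:
20 → 19, 6, 17, 13 → 4
19 → 6, 17, 13 → 3
47 → 6, 17, 34, 32, 13, 28 → 6
6 → none → 0
17 → 13 → 1
34 → 32, 13, 28 → 3
32 → 13, 28 → 2
13 → none → 0
51 → 28 → 1
28 → none → 0
Sum: 4 + 3 + 6 + 0 + 1 + 3 + 2 + 0 + 1 + 0 = 20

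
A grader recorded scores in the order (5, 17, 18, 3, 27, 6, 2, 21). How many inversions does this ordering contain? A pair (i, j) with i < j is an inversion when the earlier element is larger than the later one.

For each element, count later entries that are smaller:
5 → 3, 2 → 2
17 → 3, 6, 2 → 3
18 → 3, 6, 2 → 3
3 → 2 → 1
27 → 6, 2, 21 → 3
6 → 2 → 1
2 → none → 0
21 → none → 0
Sum: 2 + 3 + 3 + 1 + 3 + 1 + 0 + 0 = 13

13 out-of-order pairs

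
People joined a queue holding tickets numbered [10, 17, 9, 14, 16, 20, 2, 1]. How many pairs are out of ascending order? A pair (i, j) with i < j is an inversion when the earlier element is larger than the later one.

17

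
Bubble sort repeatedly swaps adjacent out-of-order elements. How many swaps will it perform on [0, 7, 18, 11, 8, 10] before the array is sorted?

The minimum number of adjacent swaps to sort an array equals its inversion count, since every such swap removes exactly one inversion.
Count inversions — for each element, later elements that are smaller:
0: none → 0
7: none → 0
18: 11, 8, 10 → 3
11: 8, 10 → 2
8: none → 0
10: none → 0
Total inversions: 0 + 0 + 3 + 2 + 0 + 0 = 5

5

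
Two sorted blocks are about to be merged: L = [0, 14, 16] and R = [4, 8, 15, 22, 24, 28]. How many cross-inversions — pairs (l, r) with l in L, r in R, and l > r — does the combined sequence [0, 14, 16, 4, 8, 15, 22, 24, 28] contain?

There are 5 split inversions.

Count, for every r in R, how many entries of L exceed r:
r = 4: 14, 16 → 2
r = 8: 14, 16 → 2
r = 15: 16 → 1
r = 22: none → 0
r = 24: none → 0
r = 28: none → 0
Cross-inversions: 2 + 2 + 1 + 0 + 0 + 0 = 5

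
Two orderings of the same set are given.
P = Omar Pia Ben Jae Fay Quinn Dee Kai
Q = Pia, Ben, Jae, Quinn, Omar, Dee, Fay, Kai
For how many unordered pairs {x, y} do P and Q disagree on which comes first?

Assign each item its position (1..8) in the first ordering, then rewrite the second ordering as that position sequence:
positions: Omar→1, Pia→2, Ben→3, Jae→4, Fay→5, Quinn→6, Dee→7, Kai→8
second ordering as positions: [2, 3, 4, 6, 1, 7, 5, 8]
Discordant pairs = inversions in this position sequence.
2: 1 → 1
3: 1 → 1
4: 1 → 1
6: 1, 5 → 2
1: 0
7: 5 → 1
5: 0
8: 0
Total: 1 + 1 + 1 + 2 + 0 + 1 + 0 + 0 = 6

6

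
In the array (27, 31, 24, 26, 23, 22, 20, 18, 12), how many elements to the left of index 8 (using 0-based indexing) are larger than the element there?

8 such elements

The element at index 8 is 12.
Elements before it: 27, 31, 24, 26, 23, 22, 20, 18
Those larger than 12: 27, 31, 24, 26, 23, 22, 20, 18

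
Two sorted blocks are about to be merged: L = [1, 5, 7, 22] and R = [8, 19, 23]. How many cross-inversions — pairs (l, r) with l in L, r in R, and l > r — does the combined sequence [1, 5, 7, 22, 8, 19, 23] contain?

For each element r of the right run, count left-run elements greater than r:
r = 8: 22 → 1
r = 19: 22 → 1
r = 23: none → 0
Cross-inversions: 1 + 1 + 0 = 2

Split inversions: 2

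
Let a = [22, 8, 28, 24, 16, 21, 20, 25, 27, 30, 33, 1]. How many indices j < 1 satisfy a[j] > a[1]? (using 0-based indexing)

1

The element at index 1 is 8.
Elements before it: 22
Those larger than 8: 22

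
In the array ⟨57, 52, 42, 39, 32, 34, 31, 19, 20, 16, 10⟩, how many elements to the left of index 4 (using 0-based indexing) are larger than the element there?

The element at index 4 is 32.
Elements before it: 57, 52, 42, 39
Those larger than 32: 57, 52, 42, 39

4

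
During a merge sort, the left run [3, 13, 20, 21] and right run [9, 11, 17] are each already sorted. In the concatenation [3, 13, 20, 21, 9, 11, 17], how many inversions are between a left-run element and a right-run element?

Cross-inversions: 8

For each element r of the right run, count left-run elements greater than r:
r = 9: 13, 20, 21 → 3
r = 11: 13, 20, 21 → 3
r = 17: 20, 21 → 2
Cross-inversions: 3 + 3 + 2 = 8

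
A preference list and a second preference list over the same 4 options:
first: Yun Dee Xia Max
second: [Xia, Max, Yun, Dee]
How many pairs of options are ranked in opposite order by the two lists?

Assign each item its position (1..4) in the first ordering, then rewrite the second ordering as that position sequence:
positions: Yun→1, Dee→2, Xia→3, Max→4
second ordering as positions: [3, 4, 1, 2]
Discordant pairs = inversions in this position sequence.
3: 1, 2 → 2
4: 1, 2 → 2
1: 0
2: 0
Total: 2 + 2 + 0 + 0 = 4

4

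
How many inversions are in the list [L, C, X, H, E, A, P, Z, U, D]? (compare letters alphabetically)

There are 21 inversions.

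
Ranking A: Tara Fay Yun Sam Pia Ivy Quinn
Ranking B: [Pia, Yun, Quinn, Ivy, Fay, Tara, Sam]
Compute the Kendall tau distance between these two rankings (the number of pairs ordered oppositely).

Assign each item its position (1..7) in the first ordering, then rewrite the second ordering as that position sequence:
positions: Tara→1, Fay→2, Yun→3, Sam→4, Pia→5, Ivy→6, Quinn→7
second ordering as positions: [5, 3, 7, 6, 2, 1, 4]
Discordant pairs = inversions in this position sequence.
5: 3, 2, 1, 4 → 4
3: 2, 1 → 2
7: 6, 2, 1, 4 → 4
6: 2, 1, 4 → 3
2: 1 → 1
1: 0
4: 0
Total: 4 + 2 + 4 + 3 + 1 + 0 + 0 = 14

14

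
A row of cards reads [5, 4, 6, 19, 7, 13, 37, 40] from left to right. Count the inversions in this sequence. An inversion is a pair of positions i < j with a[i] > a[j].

3 out-of-order pairs

Sweep left to right; for each value list the smaller values that follow it:
5 → 4 → 1
4 → none → 0
6 → none → 0
19 → 7, 13 → 2
7 → none → 0
13 → none → 0
37 → none → 0
40 → none → 0
Sum: 1 + 0 + 0 + 2 + 0 + 0 + 0 + 0 = 3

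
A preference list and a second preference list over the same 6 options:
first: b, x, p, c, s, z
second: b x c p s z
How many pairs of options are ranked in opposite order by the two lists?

Assign each item its position (1..6) in the first ordering, then rewrite the second ordering as that position sequence:
positions: b→1, x→2, p→3, c→4, s→5, z→6
second ordering as positions: [1, 2, 4, 3, 5, 6]
Discordant pairs = inversions in this position sequence.
1: 0
2: 0
4: 3 → 1
3: 0
5: 0
6: 0
Total: 0 + 0 + 1 + 0 + 0 + 0 = 1

There is 1 pair.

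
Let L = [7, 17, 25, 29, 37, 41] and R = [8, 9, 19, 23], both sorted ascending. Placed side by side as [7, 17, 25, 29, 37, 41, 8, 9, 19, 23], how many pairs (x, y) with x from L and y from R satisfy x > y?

There are 18 split inversions.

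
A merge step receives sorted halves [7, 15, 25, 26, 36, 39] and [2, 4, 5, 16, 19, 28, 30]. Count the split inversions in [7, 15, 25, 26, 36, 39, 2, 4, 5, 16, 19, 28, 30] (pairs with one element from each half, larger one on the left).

Take each right-half value and tally the left-half values above it:
r = 2: 7, 15, 25, 26, 36, 39 → 6
r = 4: 7, 15, 25, 26, 36, 39 → 6
r = 5: 7, 15, 25, 26, 36, 39 → 6
r = 16: 25, 26, 36, 39 → 4
r = 19: 25, 26, 36, 39 → 4
r = 28: 36, 39 → 2
r = 30: 36, 39 → 2
Cross-inversions: 6 + 6 + 6 + 4 + 4 + 2 + 2 = 30

30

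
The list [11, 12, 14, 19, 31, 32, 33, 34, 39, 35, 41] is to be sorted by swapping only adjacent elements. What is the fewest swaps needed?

1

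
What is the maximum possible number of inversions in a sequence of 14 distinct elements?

91

A reversed (strictly descending) arrangement makes every pair an inversion, giving C(14, 2) inversions.
C(14, 2) = 14·13/2 = 91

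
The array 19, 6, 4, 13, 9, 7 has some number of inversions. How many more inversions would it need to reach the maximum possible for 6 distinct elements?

Maximum inversions for 6 distinct elements is C(6, 2) = 6·5/2 = 15.
Current inversions — for each element, count later smaller elements:
19: 5
6: 1
4: 0
13: 2
9: 1
7: 0
Current total: 5 + 1 + 0 + 2 + 1 + 0 = 9
Shortfall: 15 − 9 = 6

6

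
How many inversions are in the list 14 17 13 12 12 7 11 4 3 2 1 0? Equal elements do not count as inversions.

Sweep left to right; for each value list the smaller values that follow it:
14 → 13, 12, 12, 7, 11, 4, 3, 2, 1, 0 → 10
17 → 13, 12, 12, 7, 11, 4, 3, 2, 1, 0 → 10
13 → 12, 12, 7, 11, 4, 3, 2, 1, 0 → 9
12 → 7, 11, 4, 3, 2, 1, 0 → 7
12 → 7, 11, 4, 3, 2, 1, 0 → 7
7 → 4, 3, 2, 1, 0 → 5
11 → 4, 3, 2, 1, 0 → 5
4 → 3, 2, 1, 0 → 4
3 → 2, 1, 0 → 3
2 → 1, 0 → 2
1 → 0 → 1
0 → none → 0
Sum: 10 + 10 + 9 + 7 + 7 + 5 + 5 + 4 + 3 + 2 + 1 + 0 = 63

Inversions: 63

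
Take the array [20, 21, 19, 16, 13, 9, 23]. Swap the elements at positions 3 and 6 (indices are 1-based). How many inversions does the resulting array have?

Positions 3 and 6 hold 19 and 9; after swapping, the array is [20, 21, 9, 16, 13, 19, 23].
Sweep left to right; for each value list the smaller values that follow it:
20 → 9, 16, 13, 19 → 4
21 → 9, 16, 13, 19 → 4
9 → none → 0
16 → 13 → 1
13 → none → 0
19 → none → 0
23 → none → 0
Sum: 4 + 4 + 0 + 1 + 0 + 0 + 0 = 9

9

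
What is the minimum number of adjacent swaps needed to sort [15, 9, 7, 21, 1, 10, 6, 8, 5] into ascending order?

The minimum number of adjacent swaps to sort an array equals its inversion count, since every such swap removes exactly one inversion.
Count inversions — for each element, later elements that are smaller:
15: 9, 7, 1, 10, 6, 8, 5 → 7
9: 7, 1, 6, 8, 5 → 5
7: 1, 6, 5 → 3
21: 1, 10, 6, 8, 5 → 5
1: none → 0
10: 6, 8, 5 → 3
6: 5 → 1
8: 5 → 1
5: none → 0
Total inversions: 7 + 5 + 3 + 5 + 0 + 3 + 1 + 1 + 0 = 25

25 swaps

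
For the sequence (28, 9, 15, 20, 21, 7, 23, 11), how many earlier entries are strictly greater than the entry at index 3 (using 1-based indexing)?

The element at index 3 is 15.
Elements before it: 28, 9
Those larger than 15: 28

1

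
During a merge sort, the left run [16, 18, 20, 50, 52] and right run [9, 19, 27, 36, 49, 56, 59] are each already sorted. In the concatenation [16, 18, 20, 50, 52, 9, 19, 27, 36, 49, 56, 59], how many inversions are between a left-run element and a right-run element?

14

Take each right-half value and tally the left-half values above it:
r = 9: 16, 18, 20, 50, 52 → 5
r = 19: 20, 50, 52 → 3
r = 27: 50, 52 → 2
r = 36: 50, 52 → 2
r = 49: 50, 52 → 2
r = 56: none → 0
r = 59: none → 0
Cross-inversions: 5 + 3 + 2 + 2 + 2 + 0 + 0 = 14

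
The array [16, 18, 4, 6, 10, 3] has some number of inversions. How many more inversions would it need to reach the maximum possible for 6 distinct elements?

4

Maximum inversions for 6 distinct elements is C(6, 2) = 6·5/2 = 15.
Current inversions — for each element, count later smaller elements:
16: 4
18: 4
4: 1
6: 1
10: 1
3: 0
Current total: 4 + 4 + 1 + 1 + 1 + 0 = 11
Shortfall: 15 − 11 = 4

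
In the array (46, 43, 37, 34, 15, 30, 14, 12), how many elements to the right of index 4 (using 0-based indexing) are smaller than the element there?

2

The element at index 4 is 15.
Elements after it: 30, 14, 12
Those smaller than 15: 14, 12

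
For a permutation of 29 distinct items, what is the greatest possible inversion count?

406 inversions

The maximum occurs when the array is in strictly decreasing order: every one of the C(29, 2) pairs is inverted.
C(29, 2) = 29·28/2 = 406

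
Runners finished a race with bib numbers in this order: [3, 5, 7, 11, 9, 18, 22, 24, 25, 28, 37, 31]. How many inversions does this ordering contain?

For each element, count later entries that are smaller:
3: 0
5: 0
7: 0
11: 1
9: 0
18: 0
22: 0
24: 0
25: 0
28: 0
37: 1
31: 0
Sum: 0 + 0 + 0 + 1 + 0 + 0 + 0 + 0 + 0 + 0 + 1 + 0 = 2

2 inversions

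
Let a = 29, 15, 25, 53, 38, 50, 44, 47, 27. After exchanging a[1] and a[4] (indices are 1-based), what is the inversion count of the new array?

Positions 1 and 4 hold 29 and 53; after swapping, the array is [53, 15, 25, 29, 38, 50, 44, 47, 27].
Sweep left to right; for each value list the smaller values that follow it:
53: 8
15: 0
25: 0
29: 1
38: 1
50: 3
44: 1
47: 1
27: 0
Sum: 8 + 0 + 0 + 1 + 1 + 3 + 1 + 1 + 0 = 15

15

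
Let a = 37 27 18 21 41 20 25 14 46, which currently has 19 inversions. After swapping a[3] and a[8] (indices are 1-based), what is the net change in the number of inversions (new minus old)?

Positions 3 and 8 hold 18 and 14; after swapping, the array is [37, 27, 14, 21, 41, 20, 25, 18, 46].
Count, for each position, how many later elements it exceeds:
37: 6
27: 5
14: 0
21: 2
41: 3
20: 1
25: 1
18: 0
46: 0
Sum: 6 + 5 + 0 + 2 + 3 + 1 + 1 + 0 + 0 = 18
Change: 18 − 19 = -1

-1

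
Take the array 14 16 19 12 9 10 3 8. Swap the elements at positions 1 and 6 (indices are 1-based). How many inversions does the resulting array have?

Positions 1 and 6 hold 14 and 10; after swapping, the array is [10, 16, 19, 12, 9, 14, 3, 8].
For each element, count later entries that are smaller:
10: 3
16: 5
19: 5
12: 3
9: 2
14: 2
3: 0
8: 0
Sum: 3 + 5 + 5 + 3 + 2 + 2 + 0 + 0 = 20

20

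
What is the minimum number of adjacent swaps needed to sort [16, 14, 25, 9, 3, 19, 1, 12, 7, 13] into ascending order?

There are 29 adjacent swaps.

Minimum adjacent swaps = number of inversions (each swap of adjacent out-of-order elements removes one inversion and no swap can remove more).
Count inversions — for each element, later elements that are smaller:
16: 14, 9, 3, 1, 12, 7, 13 → 7
14: 9, 3, 1, 12, 7, 13 → 6
25: 9, 3, 19, 1, 12, 7, 13 → 7
9: 3, 1, 7 → 3
3: 1 → 1
19: 1, 12, 7, 13 → 4
1: none → 0
12: 7 → 1
7: none → 0
13: none → 0
Total inversions: 7 + 6 + 7 + 3 + 1 + 4 + 0 + 1 + 0 + 0 = 29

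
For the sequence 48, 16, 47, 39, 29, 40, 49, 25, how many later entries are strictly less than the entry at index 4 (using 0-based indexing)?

1

The element at index 4 is 29.
Elements after it: 40, 49, 25
Those smaller than 29: 25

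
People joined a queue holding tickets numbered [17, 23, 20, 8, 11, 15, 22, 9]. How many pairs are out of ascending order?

17

Sweep left to right; for each value list the smaller values that follow it:
17 → 8, 11, 15, 9 → 4
23 → 20, 8, 11, 15, 22, 9 → 6
20 → 8, 11, 15, 9 → 4
8 → none → 0
11 → 9 → 1
15 → 9 → 1
22 → 9 → 1
9 → none → 0
Sum: 4 + 6 + 4 + 0 + 1 + 1 + 1 + 0 = 17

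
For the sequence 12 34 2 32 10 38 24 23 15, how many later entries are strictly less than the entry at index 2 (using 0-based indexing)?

0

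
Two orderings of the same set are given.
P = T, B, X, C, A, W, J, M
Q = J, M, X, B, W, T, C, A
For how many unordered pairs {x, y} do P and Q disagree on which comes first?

There are 18 disagreeing pairs.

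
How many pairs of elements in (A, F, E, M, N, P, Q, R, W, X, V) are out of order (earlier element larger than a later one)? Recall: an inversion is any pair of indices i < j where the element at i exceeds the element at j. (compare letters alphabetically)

3 inversions

For each element, count later entries that are smaller:
A → none → 0
F → E → 1
E → none → 0
M → none → 0
N → none → 0
P → none → 0
Q → none → 0
R → none → 0
W → V → 1
X → V → 1
V → none → 0
Sum: 0 + 1 + 0 + 0 + 0 + 0 + 0 + 0 + 1 + 1 + 0 = 3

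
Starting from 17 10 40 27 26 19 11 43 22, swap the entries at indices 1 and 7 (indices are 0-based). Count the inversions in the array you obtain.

Inversions: 27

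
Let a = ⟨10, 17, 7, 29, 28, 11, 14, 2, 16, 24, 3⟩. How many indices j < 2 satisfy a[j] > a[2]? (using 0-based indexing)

2

The element at index 2 is 7.
Elements before it: 10, 17
Those larger than 7: 10, 17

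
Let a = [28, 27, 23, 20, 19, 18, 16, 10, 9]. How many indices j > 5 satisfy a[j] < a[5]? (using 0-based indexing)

The element at index 5 is 18.
Elements after it: 16, 10, 9
Those smaller than 18: 16, 10, 9

3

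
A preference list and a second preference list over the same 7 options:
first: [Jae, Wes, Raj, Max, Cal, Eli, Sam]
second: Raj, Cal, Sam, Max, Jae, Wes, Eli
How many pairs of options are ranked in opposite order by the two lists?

Assign each item its position (1..7) in the first ordering, then rewrite the second ordering as that position sequence:
positions: Jae→1, Wes→2, Raj→3, Max→4, Cal→5, Eli→6, Sam→7
second ordering as positions: [3, 5, 7, 4, 1, 2, 6]
Discordant pairs = inversions in this position sequence.
3: 1, 2 → 2
5: 4, 1, 2 → 3
7: 4, 1, 2, 6 → 4
4: 1, 2 → 2
1: 0
2: 0
6: 0
Total: 2 + 3 + 4 + 2 + 0 + 0 + 0 = 11

11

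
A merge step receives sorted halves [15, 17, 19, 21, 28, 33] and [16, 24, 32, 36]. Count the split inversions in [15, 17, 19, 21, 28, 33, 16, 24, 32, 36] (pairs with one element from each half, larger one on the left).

8 split inversions

For each element r of the right run, count left-run elements greater than r:
r = 16: 17, 19, 21, 28, 33 → 5
r = 24: 28, 33 → 2
r = 32: 33 → 1
r = 36: none → 0
Cross-inversions: 5 + 2 + 1 + 0 = 8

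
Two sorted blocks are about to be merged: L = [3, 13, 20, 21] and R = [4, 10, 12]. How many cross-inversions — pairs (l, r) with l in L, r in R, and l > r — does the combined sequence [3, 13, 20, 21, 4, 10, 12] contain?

9

For each element r of the right run, count left-run elements greater than r:
r = 4: 13, 20, 21 → 3
r = 10: 13, 20, 21 → 3
r = 12: 13, 20, 21 → 3
Cross-inversions: 3 + 3 + 3 = 9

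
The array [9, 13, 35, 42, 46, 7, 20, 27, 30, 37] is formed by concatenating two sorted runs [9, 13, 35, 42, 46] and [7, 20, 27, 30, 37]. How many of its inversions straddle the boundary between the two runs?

16

For each element r of the right run, count left-run elements greater than r:
r = 7: 9, 13, 35, 42, 46 → 5
r = 20: 35, 42, 46 → 3
r = 27: 35, 42, 46 → 3
r = 30: 35, 42, 46 → 3
r = 37: 42, 46 → 2
Cross-inversions: 5 + 3 + 3 + 3 + 2 = 16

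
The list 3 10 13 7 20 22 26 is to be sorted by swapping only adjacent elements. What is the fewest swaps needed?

Minimum adjacent swaps = number of inversions (each swap of adjacent out-of-order elements removes one inversion and no swap can remove more).
Count inversions — for each element, later elements that are smaller:
3: none → 0
10: 7 → 1
13: 7 → 1
7: none → 0
20: none → 0
22: none → 0
26: none → 0
Total inversions: 0 + 1 + 1 + 0 + 0 + 0 + 0 = 2

Adjacent swaps: 2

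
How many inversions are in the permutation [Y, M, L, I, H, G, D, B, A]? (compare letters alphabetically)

For each element, count later entries that are smaller:
Y: 8
M: 7
L: 6
I: 5
H: 4
G: 3
D: 2
B: 1
A: 0
Sum: 8 + 7 + 6 + 5 + 4 + 3 + 2 + 1 + 0 = 36

36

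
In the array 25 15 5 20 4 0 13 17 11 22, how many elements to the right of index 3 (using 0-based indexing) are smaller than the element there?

The element at index 3 is 20.
Elements after it: 4, 0, 13, 17, 11, 22
Those smaller than 20: 4, 0, 13, 17, 11

5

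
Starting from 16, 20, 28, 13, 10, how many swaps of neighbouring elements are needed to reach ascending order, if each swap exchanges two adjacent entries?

7 adjacent swaps

Minimum adjacent swaps = number of inversions (each swap of adjacent out-of-order elements removes one inversion and no swap can remove more).
Count inversions — for each element, later elements that are smaller:
16: 13, 10 → 2
20: 13, 10 → 2
28: 13, 10 → 2
13: 10 → 1
10: none → 0
Total inversions: 2 + 2 + 2 + 1 + 0 = 7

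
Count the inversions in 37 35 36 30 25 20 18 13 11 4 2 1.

Count, for each position, how many later elements it exceeds:
37: 11
35: 9
36: 9
30: 8
25: 7
20: 6
18: 5
13: 4
11: 3
4: 2
2: 1
1: 0
Sum: 11 + 9 + 9 + 8 + 7 + 6 + 5 + 4 + 3 + 2 + 1 + 0 = 65

65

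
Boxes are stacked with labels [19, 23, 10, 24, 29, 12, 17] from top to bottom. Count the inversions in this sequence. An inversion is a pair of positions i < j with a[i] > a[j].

10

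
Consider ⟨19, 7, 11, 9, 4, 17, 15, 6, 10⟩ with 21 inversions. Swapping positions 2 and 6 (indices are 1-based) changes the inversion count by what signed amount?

+5

Positions 2 and 6 hold 7 and 17; after swapping, the array is [19, 17, 11, 9, 4, 7, 15, 6, 10].
Element-by-element contributions:
19: 8
17: 7
11: 5
9: 3
4: 0
7: 1
15: 2
6: 0
10: 0
Sum: 8 + 7 + 5 + 3 + 0 + 1 + 2 + 0 + 0 = 26
Change: 26 − 21 = +5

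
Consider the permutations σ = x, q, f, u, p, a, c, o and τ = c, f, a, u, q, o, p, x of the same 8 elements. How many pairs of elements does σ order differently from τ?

Assign each item its position (1..8) in the first ordering, then rewrite the second ordering as that position sequence:
positions: x→1, q→2, f→3, u→4, p→5, a→6, c→7, o→8
second ordering as positions: [7, 3, 6, 4, 2, 8, 5, 1]
Discordant pairs = inversions in this position sequence.
7: 3, 6, 4, 2, 5, 1 → 6
3: 2, 1 → 2
6: 4, 2, 5, 1 → 4
4: 2, 1 → 2
2: 1 → 1
8: 5, 1 → 2
5: 1 → 1
1: 0
Total: 6 + 2 + 4 + 2 + 1 + 2 + 1 + 0 = 18

18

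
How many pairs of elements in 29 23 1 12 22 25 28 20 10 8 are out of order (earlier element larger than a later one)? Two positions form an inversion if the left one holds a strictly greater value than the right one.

29 inversions

Count, for each position, how many later elements it exceeds:
29 → 23, 1, 12, 22, 25, 28, 20, 10, 8 → 9
23 → 1, 12, 22, 20, 10, 8 → 6
1 → none → 0
12 → 10, 8 → 2
22 → 20, 10, 8 → 3
25 → 20, 10, 8 → 3
28 → 20, 10, 8 → 3
20 → 10, 8 → 2
10 → 8 → 1
8 → none → 0
Sum: 9 + 6 + 0 + 2 + 3 + 3 + 3 + 2 + 1 + 0 = 29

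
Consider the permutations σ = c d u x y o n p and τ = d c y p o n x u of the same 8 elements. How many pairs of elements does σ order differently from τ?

Assign each item its position (1..8) in the first ordering, then rewrite the second ordering as that position sequence:
positions: c→1, d→2, u→3, x→4, y→5, o→6, n→7, p→8
second ordering as positions: [2, 1, 5, 8, 6, 7, 4, 3]
Discordant pairs = inversions in this position sequence.
2: 1 → 1
1: 0
5: 4, 3 → 2
8: 6, 7, 4, 3 → 4
6: 4, 3 → 2
7: 4, 3 → 2
4: 3 → 1
3: 0
Total: 1 + 0 + 2 + 4 + 2 + 2 + 1 + 0 = 12

12 discordant pairs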